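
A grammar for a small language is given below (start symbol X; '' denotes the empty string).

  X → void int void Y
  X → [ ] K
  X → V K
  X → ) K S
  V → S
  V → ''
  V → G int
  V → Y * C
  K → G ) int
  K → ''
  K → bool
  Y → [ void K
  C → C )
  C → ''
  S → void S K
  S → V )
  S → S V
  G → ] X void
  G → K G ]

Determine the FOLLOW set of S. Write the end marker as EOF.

{ EOF, ), [, ], bool, void }

In X → ) K S: S is at the end, add FOLLOW(X) = { EOF, void }.
In V → S: S is at the end, add FOLLOW(V) = { EOF, ), [, ], bool, void }.
In S → void S K: add FIRST(K)\{''} = { ], bool }.
  Since K is nullable, also add FOLLOW(S) = { EOF, ), [, ], bool, void }.
In S → S V: add FIRST(V)\{''} = { ), [, ], bool, void }.
  Since V is nullable, also add FOLLOW(S) = { EOF, ), [, ], bool, void }.
Union: FOLLOW(S) = { EOF, ), [, ], bool, void }.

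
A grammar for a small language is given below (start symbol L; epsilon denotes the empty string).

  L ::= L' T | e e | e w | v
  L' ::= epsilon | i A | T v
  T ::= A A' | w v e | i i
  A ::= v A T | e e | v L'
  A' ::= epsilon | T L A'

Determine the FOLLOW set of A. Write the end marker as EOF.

In L' ::= i A: A is at the end, add FOLLOW(L') = { EOF, e, i, v, w }.
In T ::= A A': add FIRST(A')\{epsilon} = { e, i, v, w }.
  Since A' is nullable, also add FOLLOW(T) = { EOF, e, i, v, w }.
In A ::= v A T: add FIRST(T) = { e, i, v, w }.
Union: FOLLOW(A) = { EOF, e, i, v, w }.

{ EOF, e, i, v, w }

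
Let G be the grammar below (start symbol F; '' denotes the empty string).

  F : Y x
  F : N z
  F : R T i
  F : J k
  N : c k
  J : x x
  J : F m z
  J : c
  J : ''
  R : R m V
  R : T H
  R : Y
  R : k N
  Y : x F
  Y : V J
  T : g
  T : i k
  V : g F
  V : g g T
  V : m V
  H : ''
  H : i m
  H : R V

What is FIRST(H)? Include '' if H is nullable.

H : '' contributes ''.
H : i m contributes {i}.
From H : R V: add FIRST(R) = { g, i, k, m, x }.
Union: FIRST(H) = { g, i, k, m, x, '' }.

{ g, i, k, m, x, '' }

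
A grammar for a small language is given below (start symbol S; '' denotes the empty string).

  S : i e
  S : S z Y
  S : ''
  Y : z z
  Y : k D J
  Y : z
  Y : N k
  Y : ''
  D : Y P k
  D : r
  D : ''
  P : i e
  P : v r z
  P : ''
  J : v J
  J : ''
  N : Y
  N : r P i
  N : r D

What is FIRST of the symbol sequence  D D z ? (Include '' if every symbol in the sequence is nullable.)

{ i, k, r, v, z }

Add FIRST(D)\{''} = { i, k, r, v, z }; D is nullable, continue.
Add FIRST(D)\{''} = { i, k, r, v, z }; D is nullable, continue.
z is a terminal; add {z} and stop.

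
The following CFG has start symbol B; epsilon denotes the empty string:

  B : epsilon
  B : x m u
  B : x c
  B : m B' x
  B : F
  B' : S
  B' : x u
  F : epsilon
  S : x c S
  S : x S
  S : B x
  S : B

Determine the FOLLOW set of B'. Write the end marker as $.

In B : m B' x: add FIRST(x) = { x }.
Union: FOLLOW(B') = { x }.

{ x }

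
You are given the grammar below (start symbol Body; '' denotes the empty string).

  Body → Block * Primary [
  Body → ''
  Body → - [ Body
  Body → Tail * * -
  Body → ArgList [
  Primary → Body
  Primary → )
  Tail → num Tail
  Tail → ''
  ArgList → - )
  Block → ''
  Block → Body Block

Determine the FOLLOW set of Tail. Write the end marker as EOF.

In Body → Tail * * -: add FIRST(* * -) = { * }.
In Tail → num Tail: Tail is at the end, add FOLLOW(Tail) = { * }.
Union: FOLLOW(Tail) = { * }.

{ * }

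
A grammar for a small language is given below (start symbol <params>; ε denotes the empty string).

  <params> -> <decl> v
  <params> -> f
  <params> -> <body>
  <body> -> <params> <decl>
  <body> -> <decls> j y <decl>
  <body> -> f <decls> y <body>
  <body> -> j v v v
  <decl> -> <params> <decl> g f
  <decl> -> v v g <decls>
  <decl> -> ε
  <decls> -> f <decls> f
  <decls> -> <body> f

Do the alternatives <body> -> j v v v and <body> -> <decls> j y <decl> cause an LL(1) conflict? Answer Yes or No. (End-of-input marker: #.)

FIRST(j v v v) = { j } and FIRST(<decls> j y <decl>) = { f, j, v }.
Both contain j, so the two alternatives are not disjoint — LL(1) conflict.

Yes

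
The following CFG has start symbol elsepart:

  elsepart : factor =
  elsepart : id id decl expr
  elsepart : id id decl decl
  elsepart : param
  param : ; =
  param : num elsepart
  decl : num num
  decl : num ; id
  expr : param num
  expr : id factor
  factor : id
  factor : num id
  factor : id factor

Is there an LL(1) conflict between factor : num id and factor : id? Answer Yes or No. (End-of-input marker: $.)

No

FIRST(num id) = { num } and FIRST(id) = { id }.
The FIRST sets are disjoint and neither alternative is nullable — no conflict.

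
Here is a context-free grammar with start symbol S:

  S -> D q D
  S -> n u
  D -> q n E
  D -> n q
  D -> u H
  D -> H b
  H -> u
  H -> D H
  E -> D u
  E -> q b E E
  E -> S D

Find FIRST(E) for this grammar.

From E -> D u: add FIRST(D) = { n, q, u }.
E -> q b E E contributes {q}.
From E -> S D: add FIRST(S) = { n, q, u }.
Union: FIRST(E) = { n, q, u }.

{ n, q, u }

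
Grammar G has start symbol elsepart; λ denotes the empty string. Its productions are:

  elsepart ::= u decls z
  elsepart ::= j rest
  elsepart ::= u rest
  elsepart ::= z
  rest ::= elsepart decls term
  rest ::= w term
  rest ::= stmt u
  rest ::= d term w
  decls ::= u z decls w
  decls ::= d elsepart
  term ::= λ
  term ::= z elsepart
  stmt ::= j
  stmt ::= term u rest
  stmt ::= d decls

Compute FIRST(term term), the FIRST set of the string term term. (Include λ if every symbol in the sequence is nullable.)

Add FIRST(term)\{λ} = { z }; term is nullable, continue.
Add FIRST(term)\{λ} = { z }; term is nullable, continue.
Every symbol is nullable, so include λ.

{ z, λ }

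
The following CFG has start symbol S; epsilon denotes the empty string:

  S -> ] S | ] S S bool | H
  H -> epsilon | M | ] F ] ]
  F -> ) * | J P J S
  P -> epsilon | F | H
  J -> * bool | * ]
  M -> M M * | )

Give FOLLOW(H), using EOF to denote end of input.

In S -> H: H is at the end, add FOLLOW(S) = { EOF, ), *, ], bool }.
In P -> H: H is at the end, add FOLLOW(P) = { * }.
Union: FOLLOW(H) = { EOF, ), *, ], bool }.

{ EOF, ), *, ], bool }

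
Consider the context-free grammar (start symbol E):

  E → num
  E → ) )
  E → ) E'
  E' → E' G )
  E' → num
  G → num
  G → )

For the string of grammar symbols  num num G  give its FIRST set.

num is a terminal; add {num} and stop.

{ num }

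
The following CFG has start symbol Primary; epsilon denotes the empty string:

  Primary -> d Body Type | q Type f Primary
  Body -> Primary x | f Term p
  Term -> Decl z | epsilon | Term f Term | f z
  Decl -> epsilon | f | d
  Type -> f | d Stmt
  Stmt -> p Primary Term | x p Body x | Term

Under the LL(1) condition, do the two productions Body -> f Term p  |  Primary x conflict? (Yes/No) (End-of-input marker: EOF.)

No

FIRST(f Term p) = { f } and FIRST(Primary x) = { d, q }.
The FIRST sets are disjoint and neither alternative is nullable — no conflict.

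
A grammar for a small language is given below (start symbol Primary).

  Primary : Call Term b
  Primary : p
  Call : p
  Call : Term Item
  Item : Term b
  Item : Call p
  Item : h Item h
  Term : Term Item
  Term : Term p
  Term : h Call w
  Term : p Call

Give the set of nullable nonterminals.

{ } (none)

No nonterminal has an empty production or an RHS whose symbols are all nullable.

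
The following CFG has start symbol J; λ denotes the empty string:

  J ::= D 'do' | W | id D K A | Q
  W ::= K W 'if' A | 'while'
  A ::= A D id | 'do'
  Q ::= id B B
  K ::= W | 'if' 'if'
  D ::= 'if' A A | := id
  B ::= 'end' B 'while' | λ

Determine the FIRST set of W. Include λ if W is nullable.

{ 'if', 'while' }

From W ::= K W 'if' A: add FIRST(K) = { 'if', 'while' }.
W ::= 'while' contributes {'while'}.
Union: FIRST(W) = { 'if', 'while' }.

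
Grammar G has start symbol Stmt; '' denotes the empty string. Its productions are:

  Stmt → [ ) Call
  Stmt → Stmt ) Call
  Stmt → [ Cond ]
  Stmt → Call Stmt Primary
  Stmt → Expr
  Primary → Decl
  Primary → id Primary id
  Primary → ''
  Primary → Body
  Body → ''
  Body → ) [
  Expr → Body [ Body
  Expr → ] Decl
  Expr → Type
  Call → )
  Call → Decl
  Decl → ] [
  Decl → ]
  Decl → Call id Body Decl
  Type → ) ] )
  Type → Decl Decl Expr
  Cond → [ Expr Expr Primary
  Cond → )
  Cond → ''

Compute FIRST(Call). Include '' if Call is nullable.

Call → ) contributes {)}.
From Call → Decl: add FIRST(Decl) = { ), ] }.
Union: FIRST(Call) = { ), ] }.

{ ), ] }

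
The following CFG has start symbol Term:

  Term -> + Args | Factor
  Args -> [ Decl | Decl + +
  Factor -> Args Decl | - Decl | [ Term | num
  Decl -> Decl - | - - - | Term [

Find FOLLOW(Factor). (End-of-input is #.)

{ #, [ }

In Term -> Factor: Factor is at the end, add FOLLOW(Term) = { #, [ }.
Union: FOLLOW(Factor) = { #, [ }.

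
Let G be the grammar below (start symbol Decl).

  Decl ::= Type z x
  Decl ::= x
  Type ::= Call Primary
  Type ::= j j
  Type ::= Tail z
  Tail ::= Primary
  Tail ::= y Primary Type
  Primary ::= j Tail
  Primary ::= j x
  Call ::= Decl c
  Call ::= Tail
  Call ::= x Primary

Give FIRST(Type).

{ j, x, y }

From Type ::= Call Primary: add FIRST(Call) = { j, x, y }.
Type ::= j j contributes {j}.
From Type ::= Tail z: add FIRST(Tail) = { j, y }.
Union: FIRST(Type) = { j, x, y }.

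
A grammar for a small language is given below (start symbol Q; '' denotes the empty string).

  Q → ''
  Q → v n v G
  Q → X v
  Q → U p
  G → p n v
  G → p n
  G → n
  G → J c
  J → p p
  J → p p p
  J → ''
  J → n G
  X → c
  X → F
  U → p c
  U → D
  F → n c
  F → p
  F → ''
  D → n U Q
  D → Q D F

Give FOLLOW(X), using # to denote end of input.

{ v }

In Q → X v: add FIRST(v) = { v }.
Union: FOLLOW(X) = { v }.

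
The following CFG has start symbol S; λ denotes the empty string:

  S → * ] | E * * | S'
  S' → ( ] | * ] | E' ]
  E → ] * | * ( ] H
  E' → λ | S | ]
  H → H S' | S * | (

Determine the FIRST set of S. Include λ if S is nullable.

S → * ] contributes {*}.
From S → E * *: add FIRST(E) = { *, ] }.
From S → S': add FIRST(S') = { (, *, ] }.
Union: FIRST(S) = { (, *, ] }.

{ (, *, ] }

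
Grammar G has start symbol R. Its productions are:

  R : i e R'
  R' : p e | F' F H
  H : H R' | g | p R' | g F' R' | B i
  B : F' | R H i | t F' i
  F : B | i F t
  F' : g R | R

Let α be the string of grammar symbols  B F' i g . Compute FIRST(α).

{ g, i, t }

Add FIRST(B) = { g, i, t }; B is not nullable, stop.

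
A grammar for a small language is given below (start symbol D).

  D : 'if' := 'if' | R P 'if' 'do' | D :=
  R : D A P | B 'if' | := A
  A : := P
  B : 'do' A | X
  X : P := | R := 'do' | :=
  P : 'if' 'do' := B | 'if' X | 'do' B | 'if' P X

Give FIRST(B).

B : 'do' A contributes {'do'}.
From B : X: add FIRST(X) = { 'do', 'if', := }.
Union: FIRST(B) = { 'do', 'if', := }.

{ 'do', 'if', := }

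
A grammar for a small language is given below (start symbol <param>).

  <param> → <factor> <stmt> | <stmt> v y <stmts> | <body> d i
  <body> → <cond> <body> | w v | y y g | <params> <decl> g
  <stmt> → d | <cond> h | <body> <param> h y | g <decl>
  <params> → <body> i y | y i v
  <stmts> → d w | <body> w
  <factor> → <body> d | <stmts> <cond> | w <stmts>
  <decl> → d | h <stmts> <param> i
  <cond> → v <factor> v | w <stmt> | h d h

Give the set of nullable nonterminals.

No nonterminal has an empty production or an RHS whose symbols are all nullable.

{ } (none)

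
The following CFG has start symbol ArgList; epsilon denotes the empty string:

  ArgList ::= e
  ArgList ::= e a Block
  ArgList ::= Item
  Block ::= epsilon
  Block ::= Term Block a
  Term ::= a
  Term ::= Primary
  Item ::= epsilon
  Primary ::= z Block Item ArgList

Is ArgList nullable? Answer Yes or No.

ArgList ::= Item and each of Item is nullable, so ArgList ⇒* epsilon.

Yes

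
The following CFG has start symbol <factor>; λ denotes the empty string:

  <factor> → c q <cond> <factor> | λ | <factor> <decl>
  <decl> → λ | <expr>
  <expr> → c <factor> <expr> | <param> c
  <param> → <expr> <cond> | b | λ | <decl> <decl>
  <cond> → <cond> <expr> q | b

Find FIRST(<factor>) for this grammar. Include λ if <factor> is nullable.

{ b, c, λ }

<factor> → c q <cond> <factor> contributes {c}.
<factor> → λ contributes λ.
From <factor> → <factor> <decl>: <factor>, <decl> nullable, take FIRST(<factor>) ∪ FIRST(<decl>) = { b, c }; also λ since the whole RHS is nullable.
Union: FIRST(<factor>) = { b, c, λ }.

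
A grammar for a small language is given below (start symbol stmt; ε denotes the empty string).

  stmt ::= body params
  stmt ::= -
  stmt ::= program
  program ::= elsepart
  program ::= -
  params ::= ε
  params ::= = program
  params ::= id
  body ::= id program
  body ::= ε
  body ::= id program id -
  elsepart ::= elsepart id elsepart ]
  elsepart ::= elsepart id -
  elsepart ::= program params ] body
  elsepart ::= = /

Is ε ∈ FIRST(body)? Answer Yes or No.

Yes

body has an ε-production, so body ⇒ ε.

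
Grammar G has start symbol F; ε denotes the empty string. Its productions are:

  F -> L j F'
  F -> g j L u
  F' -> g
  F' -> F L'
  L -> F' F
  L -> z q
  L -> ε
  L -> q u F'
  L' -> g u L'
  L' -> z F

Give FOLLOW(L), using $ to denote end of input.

In F -> L j F': add FIRST(j F') = { j }.
In F -> g j L u: add FIRST(u) = { u }.
Union: FOLLOW(L) = { j, u }.

{ j, u }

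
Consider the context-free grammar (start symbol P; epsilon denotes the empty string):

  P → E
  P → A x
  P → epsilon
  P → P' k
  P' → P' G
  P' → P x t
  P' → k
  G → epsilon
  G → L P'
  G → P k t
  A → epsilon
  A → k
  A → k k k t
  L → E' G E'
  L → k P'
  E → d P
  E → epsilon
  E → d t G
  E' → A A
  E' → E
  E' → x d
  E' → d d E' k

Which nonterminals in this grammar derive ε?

Directly nullable (have an epsilon-production): P, G, A, E.
E' → A A with every symbol nullable, so E' is nullable.
L → E' G E' with every symbol nullable, so L is nullable.
No other nonterminal has a production whose RHS symbols are all nullable.

{ A, E, E', G, L, P }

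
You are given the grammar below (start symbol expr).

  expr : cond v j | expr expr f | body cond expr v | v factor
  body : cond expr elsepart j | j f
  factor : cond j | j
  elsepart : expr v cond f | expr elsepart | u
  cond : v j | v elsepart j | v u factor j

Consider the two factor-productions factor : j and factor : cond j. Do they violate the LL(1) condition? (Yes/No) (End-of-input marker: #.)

FIRST(j) = { j } and FIRST(cond j) = { v }.
The FIRST sets are disjoint and neither alternative is nullable — no conflict.

No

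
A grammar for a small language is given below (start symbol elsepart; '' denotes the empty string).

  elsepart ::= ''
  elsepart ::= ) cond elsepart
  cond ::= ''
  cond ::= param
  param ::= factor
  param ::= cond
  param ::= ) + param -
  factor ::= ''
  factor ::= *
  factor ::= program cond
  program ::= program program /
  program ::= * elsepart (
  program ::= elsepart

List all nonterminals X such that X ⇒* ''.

Directly nullable (have an ''-production): elsepart, cond, factor.
program ::= elsepart with every symbol nullable, so program is nullable.
param ::= factor with every symbol nullable, so param is nullable.

{ cond, elsepart, factor, param, program }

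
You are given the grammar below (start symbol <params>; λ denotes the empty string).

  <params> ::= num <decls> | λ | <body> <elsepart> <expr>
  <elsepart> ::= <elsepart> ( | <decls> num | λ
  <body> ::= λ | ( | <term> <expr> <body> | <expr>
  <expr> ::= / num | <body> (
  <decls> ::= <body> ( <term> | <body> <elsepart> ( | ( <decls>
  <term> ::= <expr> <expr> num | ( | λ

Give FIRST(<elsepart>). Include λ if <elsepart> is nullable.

{ (, /, λ }

From <elsepart> ::= <elsepart> (: <elsepart> nullable, take FIRST(<elsepart>) ∪ {(} = { (, / }.
From <elsepart> ::= <decls> num: add FIRST(<decls>) = { (, / }.
<elsepart> ::= λ contributes λ.
Union: FIRST(<elsepart>) = { (, /, λ }.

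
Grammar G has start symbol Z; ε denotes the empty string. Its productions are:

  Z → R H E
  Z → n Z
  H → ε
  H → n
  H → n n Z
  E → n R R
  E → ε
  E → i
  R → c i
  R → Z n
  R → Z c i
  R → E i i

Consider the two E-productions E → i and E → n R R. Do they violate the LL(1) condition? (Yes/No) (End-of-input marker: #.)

No

FIRST(i) = { i } and FIRST(n R R) = { n }.
The FIRST sets are disjoint and neither alternative is nullable — no conflict.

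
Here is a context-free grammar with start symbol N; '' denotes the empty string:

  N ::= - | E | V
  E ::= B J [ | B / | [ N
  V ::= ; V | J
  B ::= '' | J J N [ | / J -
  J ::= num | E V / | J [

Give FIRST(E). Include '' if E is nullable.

{ /, [, num }

From E ::= B J [: B nullable, take FIRST(B) ∪ FIRST(J) = { /, [, num }.
From E ::= B /: B nullable, take FIRST(B) ∪ {/} = { /, [, num }.
E ::= [ N contributes {[}.
Union: FIRST(E) = { /, [, num }.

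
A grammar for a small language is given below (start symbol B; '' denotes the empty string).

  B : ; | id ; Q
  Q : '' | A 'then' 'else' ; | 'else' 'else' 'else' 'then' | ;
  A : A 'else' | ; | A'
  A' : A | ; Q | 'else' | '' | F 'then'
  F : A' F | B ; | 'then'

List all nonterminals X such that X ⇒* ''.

{ A, A', Q }

Directly nullable (have an ''-production): Q, A'.
A : A' with every symbol nullable, so A is nullable.
No other nonterminal has a production whose RHS symbols are all nullable.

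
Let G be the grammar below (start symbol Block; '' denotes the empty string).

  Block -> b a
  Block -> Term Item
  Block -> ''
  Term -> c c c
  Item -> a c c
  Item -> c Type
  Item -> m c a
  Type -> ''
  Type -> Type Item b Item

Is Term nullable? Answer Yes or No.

No

Nullable nonterminals: Block, Type.
No production of Term has an RHS whose symbols are all nullable, so Term is not nullable.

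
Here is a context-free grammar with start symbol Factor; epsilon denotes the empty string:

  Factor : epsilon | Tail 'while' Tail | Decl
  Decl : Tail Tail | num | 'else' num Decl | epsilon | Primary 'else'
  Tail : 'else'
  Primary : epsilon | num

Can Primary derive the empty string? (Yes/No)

Yes

Primary has an epsilon-production, so Primary ⇒ epsilon.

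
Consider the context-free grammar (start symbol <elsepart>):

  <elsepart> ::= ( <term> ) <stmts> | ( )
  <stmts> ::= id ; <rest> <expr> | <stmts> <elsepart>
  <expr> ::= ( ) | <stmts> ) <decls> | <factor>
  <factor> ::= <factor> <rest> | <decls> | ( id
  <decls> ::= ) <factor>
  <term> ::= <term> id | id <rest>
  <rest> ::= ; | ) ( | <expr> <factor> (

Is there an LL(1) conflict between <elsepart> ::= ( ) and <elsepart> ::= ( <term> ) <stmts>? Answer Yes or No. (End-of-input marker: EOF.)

FIRST(( )) = { ( } and FIRST(( <term> ) <stmts>) = { ( }.
Both contain (, so the two alternatives are not disjoint — LL(1) conflict.

Yes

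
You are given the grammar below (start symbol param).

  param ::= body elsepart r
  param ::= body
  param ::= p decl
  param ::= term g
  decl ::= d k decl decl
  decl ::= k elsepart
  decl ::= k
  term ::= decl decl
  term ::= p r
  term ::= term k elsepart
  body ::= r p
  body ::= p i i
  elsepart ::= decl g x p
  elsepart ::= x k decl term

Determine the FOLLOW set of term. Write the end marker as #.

{ #, d, g, k, p, r }

In param ::= term g: add FIRST(g) = { g }.
In term ::= term k elsepart: add FIRST(k elsepart) = { k }.
In elsepart ::= x k decl term: term is at the end, add FOLLOW(elsepart) = { #, d, g, k, p, r }.
Union: FOLLOW(term) = { #, d, g, k, p, r }.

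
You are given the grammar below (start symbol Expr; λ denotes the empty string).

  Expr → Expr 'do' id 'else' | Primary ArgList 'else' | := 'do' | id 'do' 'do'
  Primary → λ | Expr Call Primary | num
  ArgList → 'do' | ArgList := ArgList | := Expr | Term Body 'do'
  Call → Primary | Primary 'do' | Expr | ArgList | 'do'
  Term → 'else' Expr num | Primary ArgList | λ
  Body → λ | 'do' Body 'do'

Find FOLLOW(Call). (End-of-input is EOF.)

In Primary → Expr Call Primary: add FIRST(Primary)\{λ} = { 'do', 'else', :=, id, num }.
  Since Primary is nullable, also add FOLLOW(Primary) = { 'do', 'else', :=, id, num }.
Union: FOLLOW(Call) = { 'do', 'else', :=, id, num }.

{ 'do', 'else', :=, id, num }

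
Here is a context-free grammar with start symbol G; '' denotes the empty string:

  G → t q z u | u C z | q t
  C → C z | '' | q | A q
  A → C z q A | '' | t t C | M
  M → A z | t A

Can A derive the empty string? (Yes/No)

A has an ''-production, so A ⇒ ''.

Yes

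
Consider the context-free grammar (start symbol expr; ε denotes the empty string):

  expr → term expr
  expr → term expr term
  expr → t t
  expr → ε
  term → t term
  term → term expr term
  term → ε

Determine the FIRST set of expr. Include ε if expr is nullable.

{ t, ε }

From expr → term expr: term, expr nullable, take FIRST(term) ∪ FIRST(expr) = { t }; also ε since the whole RHS is nullable.
From expr → term expr term: term, expr, term nullable, take FIRST(term) ∪ FIRST(expr) ∪ FIRST(term) = { t }; also ε since the whole RHS is nullable.
expr → t t contributes {t}.
expr → ε contributes ε.
Union: FIRST(expr) = { t, ε }.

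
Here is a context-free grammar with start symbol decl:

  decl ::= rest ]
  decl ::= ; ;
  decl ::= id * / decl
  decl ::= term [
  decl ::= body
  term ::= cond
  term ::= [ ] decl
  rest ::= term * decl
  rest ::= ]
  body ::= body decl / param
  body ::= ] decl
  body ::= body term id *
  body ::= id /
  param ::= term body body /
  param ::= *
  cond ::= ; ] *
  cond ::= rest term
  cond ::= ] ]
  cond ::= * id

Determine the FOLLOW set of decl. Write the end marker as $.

{ $, *, /, ;, [, ], id }

decl is the start symbol, so $ ∈ FOLLOW(decl).
In decl ::= id * / decl: decl is at the end, add FOLLOW(decl) = { $, *, /, ;, [, ], id }.
In term ::= [ ] decl: decl is at the end, add FOLLOW(term) = { *, [, ], id }.
In rest ::= term * decl: decl is at the end, add FOLLOW(rest) = { *, ;, [, ] }.
In body ::= body decl / param: add FIRST(/ param) = { / }.
In body ::= ] decl: decl is at the end, add FOLLOW(body) = { $, *, /, ;, [, ], id }.
Union: FOLLOW(decl) = { $, *, /, ;, [, ], id }.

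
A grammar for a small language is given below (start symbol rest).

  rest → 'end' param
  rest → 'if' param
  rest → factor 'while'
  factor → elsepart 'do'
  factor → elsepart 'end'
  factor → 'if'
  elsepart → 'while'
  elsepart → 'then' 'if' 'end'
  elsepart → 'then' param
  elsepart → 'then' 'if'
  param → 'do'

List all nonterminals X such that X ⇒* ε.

{ } (none)

No nonterminal has an empty production or an RHS whose symbols are all nullable.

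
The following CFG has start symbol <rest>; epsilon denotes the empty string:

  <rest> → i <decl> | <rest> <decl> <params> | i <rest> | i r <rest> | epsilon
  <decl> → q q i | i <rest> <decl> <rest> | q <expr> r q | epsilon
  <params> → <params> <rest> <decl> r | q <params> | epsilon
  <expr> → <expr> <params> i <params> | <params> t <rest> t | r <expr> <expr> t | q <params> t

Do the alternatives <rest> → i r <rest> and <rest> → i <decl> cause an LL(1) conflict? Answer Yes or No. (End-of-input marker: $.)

FIRST(i r <rest>) = { i } and FIRST(i <decl>) = { i }.
Both contain i, so the two alternatives are not disjoint — LL(1) conflict.

Yes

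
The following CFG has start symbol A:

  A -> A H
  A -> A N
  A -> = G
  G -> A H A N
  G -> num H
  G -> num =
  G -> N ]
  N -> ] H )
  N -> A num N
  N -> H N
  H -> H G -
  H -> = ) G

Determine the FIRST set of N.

{ =, ] }

N -> ] H ) contributes {]}.
From N -> A num N: add FIRST(A) = { = }.
From N -> H N: add FIRST(H) = { = }.
Union: FIRST(N) = { =, ] }.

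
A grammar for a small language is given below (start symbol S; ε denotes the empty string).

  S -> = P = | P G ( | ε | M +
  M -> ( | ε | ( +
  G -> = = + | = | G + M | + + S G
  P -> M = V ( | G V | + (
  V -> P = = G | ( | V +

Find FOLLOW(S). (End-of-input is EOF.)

{ EOF, +, = }

S is the start symbol, so EOF ∈ FOLLOW(S).
In G -> + + S G: add FIRST(G) = { +, = }.
Union: FOLLOW(S) = { EOF, +, = }.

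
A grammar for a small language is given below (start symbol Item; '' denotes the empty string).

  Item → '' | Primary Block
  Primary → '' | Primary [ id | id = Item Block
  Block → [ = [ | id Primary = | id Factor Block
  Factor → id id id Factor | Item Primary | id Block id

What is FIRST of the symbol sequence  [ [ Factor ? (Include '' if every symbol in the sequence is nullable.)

[ is a terminal; add {[} and stop.

{ [ }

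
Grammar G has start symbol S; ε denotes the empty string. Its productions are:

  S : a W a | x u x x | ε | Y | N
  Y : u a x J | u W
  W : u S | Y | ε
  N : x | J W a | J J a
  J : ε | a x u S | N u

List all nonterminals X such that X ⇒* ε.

Directly nullable (have an ε-production): S, W, J.
No other nonterminal has a production whose RHS symbols are all nullable.

{ J, S, W }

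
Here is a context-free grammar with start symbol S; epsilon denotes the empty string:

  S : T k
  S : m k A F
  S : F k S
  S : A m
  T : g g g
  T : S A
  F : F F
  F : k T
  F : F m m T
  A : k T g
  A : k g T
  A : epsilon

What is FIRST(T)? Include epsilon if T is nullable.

{ g, k, m }

T : g g g contributes {g}.
From T : S A: add FIRST(S) = { g, k, m }.
Union: FIRST(T) = { g, k, m }.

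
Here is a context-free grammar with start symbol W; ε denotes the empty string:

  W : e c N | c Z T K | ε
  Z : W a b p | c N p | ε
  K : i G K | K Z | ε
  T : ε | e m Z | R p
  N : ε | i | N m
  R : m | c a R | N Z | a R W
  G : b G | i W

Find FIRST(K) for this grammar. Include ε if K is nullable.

K : i G K contributes {i}.
From K : K Z: K, Z nullable, take FIRST(K) ∪ FIRST(Z) = { a, c, e, i }; also ε since the whole RHS is nullable.
K : ε contributes ε.
Union: FIRST(K) = { a, c, e, i, ε }.

{ a, c, e, i, ε }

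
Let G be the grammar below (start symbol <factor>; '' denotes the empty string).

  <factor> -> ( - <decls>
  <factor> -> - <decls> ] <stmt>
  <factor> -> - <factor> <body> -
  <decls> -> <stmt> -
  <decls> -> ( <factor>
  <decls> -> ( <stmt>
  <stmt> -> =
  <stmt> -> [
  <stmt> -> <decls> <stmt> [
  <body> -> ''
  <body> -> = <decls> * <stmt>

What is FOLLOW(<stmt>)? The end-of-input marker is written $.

{ $, (, *, -, =, [, ] }

In <factor> -> - <decls> ] <stmt>: <stmt> is at the end, add FOLLOW(<factor>) = { $, (, *, -, =, [, ] }.
In <decls> -> <stmt> -: add FIRST(-) = { - }.
In <decls> -> ( <stmt>: <stmt> is at the end, add FOLLOW(<decls>) = { $, (, *, -, =, [, ] }.
In <stmt> -> <decls> <stmt> [: add FIRST([) = { [ }.
In <body> -> = <decls> * <stmt>: <stmt> is at the end, add FOLLOW(<body>) = { - }.
Union: FOLLOW(<stmt>) = { $, (, *, -, =, [, ] }.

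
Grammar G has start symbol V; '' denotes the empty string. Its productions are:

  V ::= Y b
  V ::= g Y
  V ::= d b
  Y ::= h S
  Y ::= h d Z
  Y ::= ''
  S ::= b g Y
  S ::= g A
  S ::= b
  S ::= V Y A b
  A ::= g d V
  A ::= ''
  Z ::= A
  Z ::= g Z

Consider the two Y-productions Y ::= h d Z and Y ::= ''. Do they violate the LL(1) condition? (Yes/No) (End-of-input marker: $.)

Yes

FIRST(h d Z) = { h } and FIRST('') = { '' }.
The second alternative is nullable and FOLLOW(Y) = { $, b, g, h } shares h with FIRST of the first — conflict.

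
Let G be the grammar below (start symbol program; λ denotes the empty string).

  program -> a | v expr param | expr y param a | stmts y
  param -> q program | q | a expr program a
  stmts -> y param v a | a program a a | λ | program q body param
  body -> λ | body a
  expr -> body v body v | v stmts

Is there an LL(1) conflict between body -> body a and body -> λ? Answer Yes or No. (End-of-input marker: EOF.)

Yes

FIRST(body a) = { a } and FIRST(λ) = { λ }.
The second alternative is nullable and FOLLOW(body) = { a, q, v } shares a with FIRST of the first — conflict.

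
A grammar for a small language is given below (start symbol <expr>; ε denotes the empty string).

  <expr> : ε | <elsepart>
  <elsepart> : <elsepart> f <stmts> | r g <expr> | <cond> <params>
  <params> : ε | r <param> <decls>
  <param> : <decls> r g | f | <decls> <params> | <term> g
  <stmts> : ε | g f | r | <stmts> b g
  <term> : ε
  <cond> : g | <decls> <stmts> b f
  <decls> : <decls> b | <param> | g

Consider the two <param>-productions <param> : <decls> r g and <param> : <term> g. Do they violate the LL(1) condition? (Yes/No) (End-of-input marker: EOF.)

Yes

FIRST(<decls> r g) = { f, g } and FIRST(<term> g) = { g }.
Both contain g, so the two alternatives are not disjoint — LL(1) conflict.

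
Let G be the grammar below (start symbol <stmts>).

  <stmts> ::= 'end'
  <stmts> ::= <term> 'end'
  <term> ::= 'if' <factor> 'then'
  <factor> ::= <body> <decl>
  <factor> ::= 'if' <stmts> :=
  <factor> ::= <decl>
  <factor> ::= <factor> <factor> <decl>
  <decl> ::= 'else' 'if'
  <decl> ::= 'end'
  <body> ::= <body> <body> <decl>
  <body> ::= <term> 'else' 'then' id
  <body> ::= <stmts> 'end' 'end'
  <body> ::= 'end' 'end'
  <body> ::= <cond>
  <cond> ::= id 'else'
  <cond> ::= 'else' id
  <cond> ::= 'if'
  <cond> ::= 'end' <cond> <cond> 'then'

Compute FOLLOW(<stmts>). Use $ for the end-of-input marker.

{ $, 'end', := }

<stmts> is the start symbol, so $ ∈ FOLLOW(<stmts>).
In <factor> ::= 'if' <stmts> :=: add FIRST(:=) = { := }.
In <body> ::= <stmts> 'end' 'end': add FIRST('end' 'end') = { 'end' }.
Union: FOLLOW(<stmts>) = { $, 'end', := }.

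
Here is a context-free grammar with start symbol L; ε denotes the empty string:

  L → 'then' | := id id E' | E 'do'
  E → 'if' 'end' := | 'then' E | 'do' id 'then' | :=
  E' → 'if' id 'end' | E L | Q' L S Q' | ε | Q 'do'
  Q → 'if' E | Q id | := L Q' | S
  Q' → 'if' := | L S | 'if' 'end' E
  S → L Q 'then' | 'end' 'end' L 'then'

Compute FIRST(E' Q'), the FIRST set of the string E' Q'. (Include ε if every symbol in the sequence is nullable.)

{ 'do', 'end', 'if', 'then', := }

Add FIRST(E')\{ε} = { 'do', 'end', 'if', 'then', := }; E' is nullable, continue.
Add FIRST(Q') = { 'do', 'if', 'then', := }; Q' is not nullable, stop.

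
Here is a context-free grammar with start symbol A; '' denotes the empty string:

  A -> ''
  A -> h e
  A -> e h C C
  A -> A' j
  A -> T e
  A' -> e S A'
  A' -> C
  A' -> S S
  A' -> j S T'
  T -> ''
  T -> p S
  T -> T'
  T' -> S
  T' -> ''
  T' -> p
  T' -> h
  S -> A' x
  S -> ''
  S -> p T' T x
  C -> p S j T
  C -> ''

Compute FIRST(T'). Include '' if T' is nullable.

{ e, h, j, p, x, '' }

From T' -> S: add FIRST(S) = { e, j, p, x, '' } (including '' since S is nullable).
T' -> '' contributes ''.
T' -> p contributes {p}.
T' -> h contributes {h}.
Union: FIRST(T') = { e, h, j, p, x, '' }.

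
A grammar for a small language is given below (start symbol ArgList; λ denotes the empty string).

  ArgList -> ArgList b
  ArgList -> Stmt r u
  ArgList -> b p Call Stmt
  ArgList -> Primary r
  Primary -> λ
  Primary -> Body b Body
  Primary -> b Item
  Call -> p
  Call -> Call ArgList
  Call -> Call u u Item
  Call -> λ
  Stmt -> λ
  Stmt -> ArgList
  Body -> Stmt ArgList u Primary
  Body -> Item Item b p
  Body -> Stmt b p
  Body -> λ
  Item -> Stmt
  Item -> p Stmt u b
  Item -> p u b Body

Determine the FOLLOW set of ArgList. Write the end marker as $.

{ $, b, p, r, u }

ArgList is the start symbol, so $ ∈ FOLLOW(ArgList).
In ArgList -> ArgList b: add FIRST(b) = { b }.
In Call -> Call ArgList: ArgList is at the end, add FOLLOW(Call) = { $, b, p, r, u }.
In Stmt -> ArgList: ArgList is at the end, add FOLLOW(Stmt) = { $, b, p, r, u }.
In Body -> Stmt ArgList u Primary: add FIRST(u Primary) = { u }.
Union: FOLLOW(ArgList) = { $, b, p, r, u }.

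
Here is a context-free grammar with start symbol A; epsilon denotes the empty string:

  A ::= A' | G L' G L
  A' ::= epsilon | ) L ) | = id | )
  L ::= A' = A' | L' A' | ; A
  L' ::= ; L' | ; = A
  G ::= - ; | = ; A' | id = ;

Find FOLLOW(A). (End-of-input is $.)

{ $, ), -, =, id }

A is the start symbol, so $ ∈ FOLLOW(A).
In L ::= ; A: A is at the end, add FOLLOW(L) = { $, ), -, =, id }.
In L' ::= ; = A: A is at the end, add FOLLOW(L') = { $, ), -, =, id }.
Union: FOLLOW(A) = { $, ), -, =, id }.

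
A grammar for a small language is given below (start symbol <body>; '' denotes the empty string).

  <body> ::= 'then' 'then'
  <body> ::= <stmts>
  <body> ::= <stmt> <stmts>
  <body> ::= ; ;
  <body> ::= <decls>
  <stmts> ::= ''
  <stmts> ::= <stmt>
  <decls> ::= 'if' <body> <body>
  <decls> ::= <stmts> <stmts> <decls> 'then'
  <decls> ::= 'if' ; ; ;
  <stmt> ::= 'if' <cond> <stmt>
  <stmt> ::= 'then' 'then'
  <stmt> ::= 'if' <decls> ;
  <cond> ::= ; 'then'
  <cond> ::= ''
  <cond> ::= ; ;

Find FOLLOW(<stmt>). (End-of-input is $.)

{ $, 'if', 'then', ; }

In <body> ::= <stmt> <stmts>: add FIRST(<stmts>)\{''} = { 'if', 'then' }.
  Since <stmts> is nullable, also add FOLLOW(<body>) = { $, 'if', 'then', ; }.
In <stmts> ::= <stmt>: <stmt> is at the end, add FOLLOW(<stmts>) = { $, 'if', 'then', ; }.
In <stmt> ::= 'if' <cond> <stmt>: <stmt> is at the end, add FOLLOW(<stmt>) = { $, 'if', 'then', ; }.
Union: FOLLOW(<stmt>) = { $, 'if', 'then', ; }.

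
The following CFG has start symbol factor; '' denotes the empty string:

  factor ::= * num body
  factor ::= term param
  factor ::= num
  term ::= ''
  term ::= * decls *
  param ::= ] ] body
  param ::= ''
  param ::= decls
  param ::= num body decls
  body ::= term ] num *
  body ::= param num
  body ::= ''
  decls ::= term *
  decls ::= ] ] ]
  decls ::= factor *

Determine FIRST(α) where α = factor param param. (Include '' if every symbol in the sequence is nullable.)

{ *, ], num, '' }

Add FIRST(factor)\{''} = { *, ], num }; factor is nullable, continue.
Add FIRST(param)\{''} = { *, ], num }; param is nullable, continue.
Add FIRST(param)\{''} = { *, ], num }; param is nullable, continue.
Every symbol is nullable, so include ''.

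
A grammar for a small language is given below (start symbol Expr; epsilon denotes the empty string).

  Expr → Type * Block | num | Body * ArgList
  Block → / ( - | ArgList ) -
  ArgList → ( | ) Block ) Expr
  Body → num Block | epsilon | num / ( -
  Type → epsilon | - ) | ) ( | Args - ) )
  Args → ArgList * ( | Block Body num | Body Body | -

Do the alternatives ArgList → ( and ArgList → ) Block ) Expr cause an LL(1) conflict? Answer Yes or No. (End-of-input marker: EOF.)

FIRST(() = { ( } and FIRST() Block ) Expr) = { ) }.
The FIRST sets are disjoint and neither alternative is nullable — no conflict.

No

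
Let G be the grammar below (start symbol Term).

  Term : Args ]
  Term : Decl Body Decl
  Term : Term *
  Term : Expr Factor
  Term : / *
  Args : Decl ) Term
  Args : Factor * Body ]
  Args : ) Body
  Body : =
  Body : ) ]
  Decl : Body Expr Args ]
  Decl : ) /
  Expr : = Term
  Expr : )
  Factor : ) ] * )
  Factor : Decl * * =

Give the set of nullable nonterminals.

No nonterminal has an empty production or an RHS whose symbols are all nullable.

{ } (none)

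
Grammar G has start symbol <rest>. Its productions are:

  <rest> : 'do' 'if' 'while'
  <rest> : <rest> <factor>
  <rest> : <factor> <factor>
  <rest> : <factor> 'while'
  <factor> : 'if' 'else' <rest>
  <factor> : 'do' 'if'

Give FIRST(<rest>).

{ 'do', 'if' }

<rest> : 'do' 'if' 'while' contributes {'do'}.
From <rest> : <rest> <factor>: add FIRST(<rest>) = { 'do', 'if' }.
From <rest> : <factor> <factor>: add FIRST(<factor>) = { 'do', 'if' }.
From <rest> : <factor> 'while': add FIRST(<factor>) = { 'do', 'if' }.
Union: FIRST(<rest>) = { 'do', 'if' }.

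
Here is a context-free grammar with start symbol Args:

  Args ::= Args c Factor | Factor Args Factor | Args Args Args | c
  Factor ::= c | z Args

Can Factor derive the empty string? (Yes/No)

No nonterminal in this grammar is nullable.
No production of Factor has an RHS whose symbols are all nullable, so Factor is not nullable.

No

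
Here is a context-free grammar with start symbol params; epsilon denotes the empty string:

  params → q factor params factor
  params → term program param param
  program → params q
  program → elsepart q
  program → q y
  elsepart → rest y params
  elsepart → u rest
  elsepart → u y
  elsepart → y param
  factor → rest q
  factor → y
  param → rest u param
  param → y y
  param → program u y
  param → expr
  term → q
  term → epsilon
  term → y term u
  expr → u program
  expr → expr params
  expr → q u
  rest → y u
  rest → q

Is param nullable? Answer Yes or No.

Nullable nonterminals: term.
No production of param has an RHS whose symbols are all nullable, so param is not nullable.

No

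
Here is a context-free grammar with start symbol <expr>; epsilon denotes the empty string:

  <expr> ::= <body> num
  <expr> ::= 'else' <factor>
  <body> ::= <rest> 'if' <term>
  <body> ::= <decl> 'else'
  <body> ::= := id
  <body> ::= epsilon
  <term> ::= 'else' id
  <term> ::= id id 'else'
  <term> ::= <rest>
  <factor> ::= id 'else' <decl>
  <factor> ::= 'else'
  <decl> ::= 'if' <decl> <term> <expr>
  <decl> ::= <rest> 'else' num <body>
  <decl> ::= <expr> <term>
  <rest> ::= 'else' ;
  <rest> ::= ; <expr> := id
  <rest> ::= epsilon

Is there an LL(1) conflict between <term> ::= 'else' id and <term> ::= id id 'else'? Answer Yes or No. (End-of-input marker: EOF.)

FIRST('else' id) = { 'else' } and FIRST(id id 'else') = { id }.
The FIRST sets are disjoint and neither alternative is nullable — no conflict.

No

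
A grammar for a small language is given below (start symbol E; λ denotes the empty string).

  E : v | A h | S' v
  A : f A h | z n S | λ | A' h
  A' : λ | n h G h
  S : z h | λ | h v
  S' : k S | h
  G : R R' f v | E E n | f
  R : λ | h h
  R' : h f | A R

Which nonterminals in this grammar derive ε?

Directly nullable (have an λ-production): A, A', S, R.
R' : A R with every symbol nullable, so R' is nullable.
No other nonterminal has a production whose RHS symbols are all nullable.

{ A, A', R, R', S }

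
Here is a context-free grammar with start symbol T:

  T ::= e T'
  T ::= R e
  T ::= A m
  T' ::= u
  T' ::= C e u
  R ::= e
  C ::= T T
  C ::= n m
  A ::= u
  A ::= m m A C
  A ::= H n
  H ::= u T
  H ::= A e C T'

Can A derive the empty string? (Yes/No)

No

No nonterminal in this grammar is nullable.
No production of A has an RHS whose symbols are all nullable, so A is not nullable.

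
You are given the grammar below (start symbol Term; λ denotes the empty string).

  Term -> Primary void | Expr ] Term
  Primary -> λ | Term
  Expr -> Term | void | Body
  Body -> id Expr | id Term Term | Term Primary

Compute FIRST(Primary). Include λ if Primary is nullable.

Primary -> λ contributes λ.
From Primary -> Term: add FIRST(Term) = { id, void }.
Union: FIRST(Primary) = { id, void, λ }.

{ id, void, λ }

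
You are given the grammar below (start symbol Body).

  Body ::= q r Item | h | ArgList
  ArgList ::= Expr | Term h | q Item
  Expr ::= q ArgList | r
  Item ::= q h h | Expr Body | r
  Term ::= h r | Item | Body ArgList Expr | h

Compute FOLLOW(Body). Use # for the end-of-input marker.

Body is the start symbol, so # ∈ FOLLOW(Body).
In Item ::= Expr Body: Body is at the end, add FOLLOW(Item) = { #, h, q, r }.
In Term ::= Body ArgList Expr: add FIRST(ArgList Expr) = { h, q, r }.
Union: FOLLOW(Body) = { #, h, q, r }.

{ #, h, q, r }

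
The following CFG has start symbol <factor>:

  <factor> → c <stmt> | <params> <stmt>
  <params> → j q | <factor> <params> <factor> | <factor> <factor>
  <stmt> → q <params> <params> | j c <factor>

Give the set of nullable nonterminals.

No nonterminal has an empty production or an RHS whose symbols are all nullable.

{ } (none)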